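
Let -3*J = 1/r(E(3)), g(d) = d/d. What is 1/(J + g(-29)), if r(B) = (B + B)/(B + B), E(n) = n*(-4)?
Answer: 3/2 ≈ 1.5000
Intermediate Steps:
g(d) = 1
E(n) = -4*n
r(B) = 1 (r(B) = (2*B)/((2*B)) = (2*B)*(1/(2*B)) = 1)
J = -⅓ (J = -⅓/1 = -⅓*1 = -⅓ ≈ -0.33333)
1/(J + g(-29)) = 1/(-⅓ + 1) = 1/(⅔) = 3/2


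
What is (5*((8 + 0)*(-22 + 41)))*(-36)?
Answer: -27360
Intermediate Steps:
(5*((8 + 0)*(-22 + 41)))*(-36) = (5*(8*19))*(-36) = (5*152)*(-36) = 760*(-36) = -27360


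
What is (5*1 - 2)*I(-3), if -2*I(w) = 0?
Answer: 0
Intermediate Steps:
I(w) = 0 (I(w) = -½*0 = 0)
(5*1 - 2)*I(-3) = (5*1 - 2)*0 = (5 - 2)*0 = 3*0 = 0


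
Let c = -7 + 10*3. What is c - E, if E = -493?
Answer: 516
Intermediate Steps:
c = 23 (c = -7 + 30 = 23)
c - E = 23 - 1*(-493) = 23 + 493 = 516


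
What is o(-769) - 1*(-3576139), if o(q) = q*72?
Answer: 3520771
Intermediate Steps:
o(q) = 72*q
o(-769) - 1*(-3576139) = 72*(-769) - 1*(-3576139) = -55368 + 3576139 = 3520771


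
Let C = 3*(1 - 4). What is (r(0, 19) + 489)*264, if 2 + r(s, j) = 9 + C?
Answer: 128568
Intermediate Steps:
C = -9 (C = 3*(-3) = -9)
r(s, j) = -2 (r(s, j) = -2 + (9 - 9) = -2 + 0 = -2)
(r(0, 19) + 489)*264 = (-2 + 489)*264 = 487*264 = 128568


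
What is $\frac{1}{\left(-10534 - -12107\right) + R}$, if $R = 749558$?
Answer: $\frac{1}{751131} \approx 1.3313 \cdot 10^{-6}$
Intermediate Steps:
$\frac{1}{\left(-10534 - -12107\right) + R} = \frac{1}{\left(-10534 - -12107\right) + 749558} = \frac{1}{\left(-10534 + 12107\right) + 749558} = \frac{1}{1573 + 749558} = \frac{1}{751131}$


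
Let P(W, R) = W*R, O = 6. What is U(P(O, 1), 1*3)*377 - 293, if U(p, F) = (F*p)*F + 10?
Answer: 23835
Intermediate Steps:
P(W, R) = R*W
U(p, F) = 10 + p*F² (U(p, F) = p*F² + 10 = 10 + p*F²)
U(P(O, 1), 1*3)*377 - 293 = (10 + (1*6)*(1*3)²)*377 - 293 = (10 + 6*3²)*377 - 293 = (10 + 6*9)*377 - 293 = (10 + 54)*377 - 293 = 64*377 - 293 = 24128 - 293 = 23835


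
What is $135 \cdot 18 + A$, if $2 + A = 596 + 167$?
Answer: $3191$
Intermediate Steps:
$A = 761$ ($A = -2 + \left(596 + 167\right) = -2 + 763 = 761$)
$135 \cdot 18 + A = 135 \cdot 18 + 761 = 2430 + 761 = 3191$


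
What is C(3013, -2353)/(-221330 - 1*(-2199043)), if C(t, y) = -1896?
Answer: -1896/1977713 ≈ -0.00095868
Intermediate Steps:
C(3013, -2353)/(-221330 - 1*(-2199043)) = -1896/(-221330 - 1*(-2199043)) = -1896/(-221330 + 2199043) = -1896/1977713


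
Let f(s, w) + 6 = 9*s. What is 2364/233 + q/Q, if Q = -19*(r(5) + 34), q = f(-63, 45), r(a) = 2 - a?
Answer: 1525905/137237 ≈ 11.119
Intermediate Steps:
f(s, w) = -6 + 9*s
q = -573 (q = -6 + 9*(-63) = -6 - 567 = -573)
Q = -589 (Q = -19*((2 - 1*5) + 34) = -19*((2 - 5) + 34) = -19*(-3 + 34) = -19*31 = -589)
2364/233 + q/Q = 2364/233 - 573/(-589) = 2364*(1/233) - 573*(-1/589) = 2364/233 + 573/589 = 1525905/137237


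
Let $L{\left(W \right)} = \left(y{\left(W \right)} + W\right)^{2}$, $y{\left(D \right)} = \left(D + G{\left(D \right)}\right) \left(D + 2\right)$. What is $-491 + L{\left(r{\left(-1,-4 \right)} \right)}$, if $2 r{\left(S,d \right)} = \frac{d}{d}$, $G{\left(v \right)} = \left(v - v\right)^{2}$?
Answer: $- \frac{7807}{16} \approx -487.94$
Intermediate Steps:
$G{\left(v \right)} = 0$ ($G{\left(v \right)} = 0^{2} = 0$)
$y{\left(D \right)} = D \left(2 + D\right)$ ($y{\left(D \right)} = \left(D + 0\right) \left(D + 2\right) = D \left(2 + D\right)$)
$r{\left(S,d \right)} = \frac{1}{2}$ ($r{\left(S,d \right)} = \frac{d \frac{1}{d}}{2} = \frac{1}{2} \cdot 1 = \frac{1}{2}$)
$L{\left(W \right)} = \left(W + W \left(2 + W\right)\right)^{2}$ ($L{\left(W \right)} = \left(W \left(2 + W\right) + W\right)^{2} = \left(W + W \left(2 + W\right)\right)^{2}$)
$-491 + L{\left(r{\left(-1,-4 \right)} \right)} = -491 + \frac{\left(3 + \frac{1}{2}\right)^{2}}{4} = -491 + \frac{\left(\frac{7}{2}\right)^{2}}{4} = -491 + \frac{1}{4} \cdot \frac{49}{4} = -491 + \frac{49}{16} = - \frac{7807}{16}$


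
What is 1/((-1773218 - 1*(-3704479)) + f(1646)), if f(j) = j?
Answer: 1/1932907 ≈ 5.1736e-7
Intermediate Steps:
1/((-1773218 - 1*(-3704479)) + f(1646)) = 1/((-1773218 - 1*(-3704479)) + 1646) = 1/((-1773218 + 3704479) + 1646) = 1/(1931261 + 1646) = 1/1932907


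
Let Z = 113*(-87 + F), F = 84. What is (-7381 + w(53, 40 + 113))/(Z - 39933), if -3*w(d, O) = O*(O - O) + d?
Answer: 5549/30204 ≈ 0.18372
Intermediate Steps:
Z = -339 (Z = 113*(-87 + 84) = 113*(-3) = -339)
w(d, O) = -d/3 (w(d, O) = -(O*(O - O) + d)/3 = -(O*0 + d)/3 = -(0 + d)/3 = -d/3)
(-7381 + w(53, 40 + 113))/(Z - 39933) = (-7381 - 1/3*53)/(-339 - 39933) = (-7381 - 53/3)/(-40272) = -22196/3*(-1/40272) = 5549/30204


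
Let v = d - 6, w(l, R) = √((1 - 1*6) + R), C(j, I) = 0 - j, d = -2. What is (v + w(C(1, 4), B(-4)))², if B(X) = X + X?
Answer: (8 - I*√13)² ≈ 51.0 - 57.689*I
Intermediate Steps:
B(X) = 2*X
C(j, I) = -j
w(l, R) = √(-5 + R) (w(l, R) = √((1 - 6) + R) = √(-5 + R))
v = -8 (v = -2 - 6 = -8)
(v + w(C(1, 4), B(-4)))² = (-8 + √(-5 + 2*(-4)))² = (-8 + √(-5 - 8))² = (-8 + √(-13))² = (-8 + I*√13)²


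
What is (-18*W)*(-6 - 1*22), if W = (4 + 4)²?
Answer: 32256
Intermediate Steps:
W = 64 (W = 8² = 64)
(-18*W)*(-6 - 1*22) = (-18*64)*(-6 - 1*22) = -1152*(-6 - 22) = -1152*(-28) = 32256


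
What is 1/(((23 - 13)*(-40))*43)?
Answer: -1/17200 ≈ -5.8140e-5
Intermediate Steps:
1/(((23 - 13)*(-40))*43) = 1/((10*(-40))*43) = 1/(-400*43) = 1/(-17200) = -1/17200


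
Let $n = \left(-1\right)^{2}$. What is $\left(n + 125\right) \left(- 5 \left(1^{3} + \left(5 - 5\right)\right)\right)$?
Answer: $-630$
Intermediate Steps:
$n = 1$
$\left(n + 125\right) \left(- 5 \left(1^{3} + \left(5 - 5\right)\right)\right) = \left(1 + 125\right) \left(- 5 \left(1^{3} + \left(5 - 5\right)\right)\right) = 126 \left(- 5 \left(1 + 0\right)\right) = 126 \left(\left(-5\right) 1\right) = 126 \left(-5\right) = -630$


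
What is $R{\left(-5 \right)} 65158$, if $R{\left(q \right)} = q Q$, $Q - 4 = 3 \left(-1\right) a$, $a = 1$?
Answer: $-325790$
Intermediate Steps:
$Q = 1$ ($Q = 4 + 3 \left(-1\right) 1 = 4 - 3 = 1$)
$R{\left(q \right)} = q$ ($R{\left(q \right)} = q 1 = q$)
$R{\left(-5 \right)} 65158 = \left(-5\right) 65158 = -325790$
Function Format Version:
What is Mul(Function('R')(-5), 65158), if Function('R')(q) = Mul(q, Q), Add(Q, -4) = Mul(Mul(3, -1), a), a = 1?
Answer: -325790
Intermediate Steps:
Q = 1 (Q = Add(4, Mul(Mul(3, -1), 1)) = Add(4, Mul(-3, 1)) = Add(4, -3) = 1)
Function('R')(q) = q (Function('R')(q) = Mul(q, 1) = q)
Mul(Function('R')(-5), 65158) = Mul(-5, 65158) = -325790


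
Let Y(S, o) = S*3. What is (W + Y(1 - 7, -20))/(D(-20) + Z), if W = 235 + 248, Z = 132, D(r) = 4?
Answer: 465/136 ≈ 3.4191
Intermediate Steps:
Y(S, o) = 3*S
W = 483
(W + Y(1 - 7, -20))/(D(-20) + Z) = (483 + 3*(1 - 7))/(4 + 132) = (483 + 3*(-6))/136 = (483 - 18)*(1/136) = 465*(1/136) = 465/136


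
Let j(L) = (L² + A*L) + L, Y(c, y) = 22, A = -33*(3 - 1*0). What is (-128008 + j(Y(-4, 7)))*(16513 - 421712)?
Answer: 52546206320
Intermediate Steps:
A = -99 (A = -33*(3 + 0) = -33*3 = -99)
j(L) = L² - 98*L (j(L) = (L² - 99*L) + L = L² - 98*L)
(-128008 + j(Y(-4, 7)))*(16513 - 421712) = (-128008 + 22*(-98 + 22))*(16513 - 421712) = (-128008 + 22*(-76))*(-405199) = (-128008 - 1672)*(-405199) = -129680*(-405199) = 52546206320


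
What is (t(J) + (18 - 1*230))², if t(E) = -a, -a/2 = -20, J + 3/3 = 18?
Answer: 63504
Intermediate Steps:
J = 17 (J = -1 + 18 = 17)
a = 40 (a = -2*(-20) = 40)
t(E) = -40 (t(E) = -1*40 = -40)
(t(J) + (18 - 1*230))² = (-40 + (18 - 1*230))² = (-40 + (18 - 230))² = (-40 - 212)² = (-252)² = 63504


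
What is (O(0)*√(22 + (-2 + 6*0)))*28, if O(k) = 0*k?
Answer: 0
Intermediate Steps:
O(k) = 0
(O(0)*√(22 + (-2 + 6*0)))*28 = (0*√(22 + (-2 + 6*0)))*28 = (0*√(22 + (-2 + 0)))*28 = (0*√(22 - 2))*28 = (0*√20)*28 = (0*(2*√5))*28 = 0*28 = 0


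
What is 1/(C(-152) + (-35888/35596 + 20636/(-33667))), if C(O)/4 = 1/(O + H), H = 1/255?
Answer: -11612298452447/19130844396452 ≈ -0.60699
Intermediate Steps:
H = 1/255 ≈ 0.0039216
C(O) = 4/(1/255 + O) (C(O) = 4/(O + 1/255) = 4/(1/255 + O))
1/(C(-152) + (-35888/35596 + 20636/(-33667))) = 1/(1020/(1 + 255*(-152)) + (-35888/35596 + 20636/(-33667))) = 1/(1020/(1 - 38760) + (-35888*1/35596 + 20636*(-1/33667))) = 1/(1020/(-38759) + (-8972/8899 - 20636/33667)) = 1/(1020*(-1/38759) - 485700088/299602633) = 1/(-1020/38759 - 485700088/299602633) = 1/(-19130844396452/11612298452447) = -11612298452447/19130844396452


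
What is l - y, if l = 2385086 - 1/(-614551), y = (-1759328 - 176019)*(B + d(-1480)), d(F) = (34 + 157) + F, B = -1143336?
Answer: -1361380522860754738/614551 ≈ -2.2152e+12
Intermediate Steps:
d(F) = 191 + F
y = 2215246559875 (y = (-1759328 - 176019)*(-1143336 + (191 - 1480)) = -1935347*(-1143336 - 1289) = -1935347*(-1144625) = 2215246559875)
l = 1465756986387/614551 (l = 2385086 - 1*(-1/614551) = 2385086 + 1/614551 = 1465756986387/614551 ≈ 2.3851e+6)
l - y = 1465756986387/614551 - 1*2215246559875 = 1465756986387/614551 - 2215246559875 = -1361380522860754738/614551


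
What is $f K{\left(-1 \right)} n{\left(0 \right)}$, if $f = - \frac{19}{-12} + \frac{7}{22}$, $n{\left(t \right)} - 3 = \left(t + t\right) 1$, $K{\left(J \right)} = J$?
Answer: $- \frac{251}{44} \approx -5.7045$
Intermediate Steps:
$n{\left(t \right)} = 3 + 2 t$ ($n{\left(t \right)} = 3 + \left(t + t\right) 1 = 3 + 2 t 1 = 3 + 2 t$)
$f = \frac{251}{132}$ ($f = \left(-19\right) \left(- \frac{1}{12}\right) + 7 \cdot \frac{1}{22} = \frac{19}{12} + \frac{7}{22} = \frac{251}{132} \approx 1.9015$)
$f K{\left(-1 \right)} n{\left(0 \right)} = \frac{251}{132} \left(-1\right) \left(3 + 2 \cdot 0\right) = - \frac{251 \left(3 + 0\right)}{132} = \left(- \frac{251}{132}\right) 3 = - \frac{251}{44}$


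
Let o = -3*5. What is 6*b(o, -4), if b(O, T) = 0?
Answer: 0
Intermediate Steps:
o = -15
6*b(o, -4) = 6*0 = 0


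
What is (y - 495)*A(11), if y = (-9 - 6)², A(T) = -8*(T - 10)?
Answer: 2160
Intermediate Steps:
A(T) = 80 - 8*T (A(T) = -8*(-10 + T) = 80 - 8*T)
y = 225 (y = (-15)² = 225)
(y - 495)*A(11) = (225 - 495)*(80 - 8*11) = -270*(80 - 88) = -270*(-8) = 2160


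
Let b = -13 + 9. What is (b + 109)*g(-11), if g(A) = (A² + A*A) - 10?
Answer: 24360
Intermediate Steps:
b = -4
g(A) = -10 + 2*A² (g(A) = (A² + A²) - 10 = 2*A² - 10 = -10 + 2*A²)
(b + 109)*g(-11) = (-4 + 109)*(-10 + 2*(-11)²) = 105*(-10 + 2*121) = 105*(-10 + 242) = 105*232 = 24360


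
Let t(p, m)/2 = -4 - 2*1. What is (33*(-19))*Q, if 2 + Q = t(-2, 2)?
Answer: 8778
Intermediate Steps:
t(p, m) = -12 (t(p, m) = 2*(-4 - 2*1) = 2*(-4 - 2) = 2*(-6) = -12)
Q = -14 (Q = -2 - 12 = -14)
(33*(-19))*Q = (33*(-19))*(-14) = -627*(-14) = 8778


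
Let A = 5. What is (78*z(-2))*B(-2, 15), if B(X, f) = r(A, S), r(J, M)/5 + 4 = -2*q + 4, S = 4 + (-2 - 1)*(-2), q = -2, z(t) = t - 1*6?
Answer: -12480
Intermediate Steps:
z(t) = -6 + t (z(t) = t - 6 = -6 + t)
S = 10 (S = 4 - 3*(-2) = 4 + 6 = 10)
r(J, M) = 20 (r(J, M) = -20 + 5*(-2*(-2) + 4) = -20 + 5*(4 + 4) = -20 + 5*8 = -20 + 40 = 20)
B(X, f) = 20
(78*z(-2))*B(-2, 15) = (78*(-6 - 2))*20 = (78*(-8))*20 = -624*20 = -12480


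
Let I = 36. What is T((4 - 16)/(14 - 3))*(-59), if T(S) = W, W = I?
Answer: -2124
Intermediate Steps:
W = 36
T(S) = 36
T((4 - 16)/(14 - 3))*(-59) = 36*(-59) = -2124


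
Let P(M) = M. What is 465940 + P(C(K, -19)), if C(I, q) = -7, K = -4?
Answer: 465933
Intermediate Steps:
465940 + P(C(K, -19)) = 465940 - 7 = 465933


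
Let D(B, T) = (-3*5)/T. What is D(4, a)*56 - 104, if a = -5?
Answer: 64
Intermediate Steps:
D(B, T) = -15/T
D(4, a)*56 - 104 = -15/(-5)*56 - 104 = -15*(-1/5)*56 - 104 = 3*56 - 104 = 168 - 104 = 64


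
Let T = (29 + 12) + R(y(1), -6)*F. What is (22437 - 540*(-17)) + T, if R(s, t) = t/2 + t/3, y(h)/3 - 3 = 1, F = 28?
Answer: 31518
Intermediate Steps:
y(h) = 12 (y(h) = 9 + 3*1 = 9 + 3 = 12)
R(s, t) = 5*t/6 (R(s, t) = t*(½) + t*(⅓) = t/2 + t/3 = 5*t/6)
T = -99 (T = (29 + 12) + ((⅚)*(-6))*28 = 41 - 5*28 = 41 - 140 = -99)
(22437 - 540*(-17)) + T = (22437 - 540*(-17)) - 99 = (22437 + 9180) - 99 = 31617 - 99 = 31518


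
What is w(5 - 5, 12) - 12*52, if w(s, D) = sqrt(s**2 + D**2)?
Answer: -612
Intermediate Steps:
w(s, D) = sqrt(D**2 + s**2)
w(5 - 5, 12) - 12*52 = sqrt(12**2 + (5 - 5)**2) - 12*52 = sqrt(144 + 0**2) - 624 = sqrt(144 + 0) - 624 = sqrt(144) - 624 = 12 - 624 = -612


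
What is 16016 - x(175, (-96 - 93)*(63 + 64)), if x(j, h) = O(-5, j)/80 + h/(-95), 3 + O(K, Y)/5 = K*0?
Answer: 23960557/1520 ≈ 15764.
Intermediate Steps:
O(K, Y) = -15 (O(K, Y) = -15 + 5*(K*0) = -15 + 5*0 = -15 + 0 = -15)
x(j, h) = -3/16 - h/95 (x(j, h) = -15/80 + h/(-95) = -15*1/80 + h*(-1/95) = -3/16 - h/95)
16016 - x(175, (-96 - 93)*(63 + 64)) = 16016 - (-3/16 - (-96 - 93)*(63 + 64)/95) = 16016 - (-3/16 - (-189)*127/95) = 16016 - (-3/16 - 1/95*(-24003)) = 16016 - (-3/16 + 24003/95) = 16016 - 1*383763/1520 = 16016 - 383763/1520 = 23960557/1520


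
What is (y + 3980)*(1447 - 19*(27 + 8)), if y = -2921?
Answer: 828138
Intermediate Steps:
(y + 3980)*(1447 - 19*(27 + 8)) = (-2921 + 3980)*(1447 - 19*(27 + 8)) = 1059*(1447 - 19*35) = 1059*(1447 - 665) = 1059*782 = 828138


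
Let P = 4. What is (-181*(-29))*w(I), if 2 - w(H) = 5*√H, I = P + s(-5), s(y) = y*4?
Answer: 10498 - 104980*I ≈ 10498.0 - 1.0498e+5*I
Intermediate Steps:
s(y) = 4*y
I = -16 (I = 4 + 4*(-5) = 4 - 20 = -16)
w(H) = 2 - 5*√H
(-181*(-29))*w(I) = (-181*(-29))*(2 - 20*I) = 5249*(2 - 20*I) = 10498 - 104980*I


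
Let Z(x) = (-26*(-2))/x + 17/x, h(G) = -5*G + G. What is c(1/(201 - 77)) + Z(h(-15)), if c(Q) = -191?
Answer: -3797/20 ≈ -189.85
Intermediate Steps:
h(G) = -4*G
Z(x) = 69/x (Z(x) = 52/x + 17/x = 69/x)
c(1/(201 - 77)) + Z(h(-15)) = -191 + 69/((-4*(-15))) = -191 + 69/60 = -191 + 69*(1/60) = -191 + 23/20 = -3797/20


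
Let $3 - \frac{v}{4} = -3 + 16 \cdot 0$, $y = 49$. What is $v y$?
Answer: $1176$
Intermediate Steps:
$v = 24$ ($v = 12 - 4 \left(-3 + 16 \cdot 0\right) = 12 - 4 \left(-3 + 0\right) = 12 - -12 = 12 + 12 = 24$)
$v y = 24 \cdot 49 = 1176$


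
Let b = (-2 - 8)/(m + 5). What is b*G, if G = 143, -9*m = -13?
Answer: -6435/29 ≈ -221.90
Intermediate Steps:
m = 13/9 (m = -1/9*(-13) = 13/9 ≈ 1.4444)
b = -45/29 (b = (-2 - 8)/(13/9 + 5) = -10/58/9 = -10*9/58 = -45/29 ≈ -1.5517)
b*G = -45/29*143 = -6435/29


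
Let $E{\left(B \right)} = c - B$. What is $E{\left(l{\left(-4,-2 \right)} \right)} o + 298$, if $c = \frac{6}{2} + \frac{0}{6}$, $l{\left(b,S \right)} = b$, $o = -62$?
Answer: $-136$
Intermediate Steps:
$c = 3$ ($c = 6 \cdot \frac{1}{2} + 0 \cdot \frac{1}{6} = 3 + 0 = 3$)
$E{\left(B \right)} = 3 - B$
$E{\left(l{\left(-4,-2 \right)} \right)} o + 298 = \left(3 - -4\right) \left(-62\right) + 298 = \left(3 + 4\right) \left(-62\right) + 298 = 7 \left(-62\right) + 298 = -434 + 298 = -136$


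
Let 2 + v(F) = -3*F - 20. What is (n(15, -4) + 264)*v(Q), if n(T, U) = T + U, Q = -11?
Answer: 3025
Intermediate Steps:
v(F) = -22 - 3*F (v(F) = -2 + (-3*F - 20) = -2 + (-20 - 3*F) = -22 - 3*F)
(n(15, -4) + 264)*v(Q) = ((15 - 4) + 264)*(-22 - 3*(-11)) = (11 + 264)*(-22 + 33) = 275*11 = 3025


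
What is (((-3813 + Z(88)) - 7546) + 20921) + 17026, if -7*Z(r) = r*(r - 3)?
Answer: 178636/7 ≈ 25519.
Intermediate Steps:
Z(r) = -r*(-3 + r)/7 (Z(r) = -r*(r - 3)/7 = -r*(-3 + r)/7)
(((-3813 + Z(88)) - 7546) + 20921) + 17026 = (((-3813 + (⅐)*88*(3 - 1*88)) - 7546) + 20921) + 17026 = (((-3813 + (⅐)*88*(3 - 88)) - 7546) + 20921) + 17026 = (((-3813 + (⅐)*88*(-85)) - 7546) + 20921) + 17026 = (((-3813 - 7480/7) - 7546) + 20921) + 17026 = ((-34171/7 - 7546) + 20921) + 17026 = (-86993/7 + 20921) + 17026 = 59454/7 + 17026 = 178636/7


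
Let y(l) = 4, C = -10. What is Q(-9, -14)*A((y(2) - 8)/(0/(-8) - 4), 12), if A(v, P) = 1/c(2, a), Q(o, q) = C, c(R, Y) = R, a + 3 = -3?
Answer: -5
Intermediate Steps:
a = -6 (a = -3 - 3 = -6)
Q(o, q) = -10
A(v, P) = ½ (A(v, P) = 1/2 = ½)
Q(-9, -14)*A((y(2) - 8)/(0/(-8) - 4), 12) = -10*½ = -5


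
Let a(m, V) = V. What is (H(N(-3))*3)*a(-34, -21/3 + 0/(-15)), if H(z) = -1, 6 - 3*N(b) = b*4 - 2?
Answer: 21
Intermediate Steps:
N(b) = 8/3 - 4*b/3 (N(b) = 2 - (b*4 - 2)/3 = 2 - (4*b - 2)/3 = 2 - (-2 + 4*b)/3 = 2 + (⅔ - 4*b/3) = 8/3 - 4*b/3)
(H(N(-3))*3)*a(-34, -21/3 + 0/(-15)) = (-1*3)*(-21/3 + 0/(-15)) = -3*(-21*⅓ + 0*(-1/15)) = -3*(-7 + 0) = -3*(-7) = 21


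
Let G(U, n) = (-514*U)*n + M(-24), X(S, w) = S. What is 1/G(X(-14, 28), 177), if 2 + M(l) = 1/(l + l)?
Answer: 48/61137119 ≈ 7.8512e-7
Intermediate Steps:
M(l) = -2 + 1/(2*l) (M(l) = -2 + 1/(l + l) = -2 + 1/(2*l))
G(U, n) = -97/48 - 514*U*n (G(U, n) = (-514*U)*n + (-2 + (½)/(-24)) = -514*U*n + (-2 + (½)*(-1/24)) = -514*U*n + (-2 - 1/48) = -514*U*n - 97/48 = -97/48 - 514*U*n)
1/G(X(-14, 28), 177) = 1/(-97/48 - 514*(-14)*177) = 1/(-97/48 + 1273692) = 1/(61137119/48) = 48/61137119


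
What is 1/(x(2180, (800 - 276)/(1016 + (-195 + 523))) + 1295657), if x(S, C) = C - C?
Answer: 1/1295657 ≈ 7.7181e-7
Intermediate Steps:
x(S, C) = 0
1/(x(2180, (800 - 276)/(1016 + (-195 + 523))) + 1295657) = 1/(0 + 1295657) = 1/1295657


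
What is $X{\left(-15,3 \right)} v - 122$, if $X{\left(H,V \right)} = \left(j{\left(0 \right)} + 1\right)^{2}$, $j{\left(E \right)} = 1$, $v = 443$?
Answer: $1650$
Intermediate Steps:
$X{\left(H,V \right)} = 4$ ($X{\left(H,V \right)} = \left(1 + 1\right)^{2} = 2^{2} = 4$)
$X{\left(-15,3 \right)} v - 122 = 4 \cdot 443 - 122 = 1772 - 122 = 1650$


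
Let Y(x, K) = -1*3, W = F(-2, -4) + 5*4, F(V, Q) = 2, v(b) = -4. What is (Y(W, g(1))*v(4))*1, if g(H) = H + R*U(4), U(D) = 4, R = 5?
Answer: 12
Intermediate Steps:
g(H) = 20 + H (g(H) = H + 5*4 = H + 20 = 20 + H)
W = 22 (W = 2 + 5*4 = 2 + 20 = 22)
Y(x, K) = -3
(Y(W, g(1))*v(4))*1 = -3*(-4)*1 = 12*1 = 12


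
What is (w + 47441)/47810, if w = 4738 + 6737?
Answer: 29458/23905 ≈ 1.2323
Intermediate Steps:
w = 11475
(w + 47441)/47810 = (11475 + 47441)/47810 = 58916*(1/47810) = 29458/23905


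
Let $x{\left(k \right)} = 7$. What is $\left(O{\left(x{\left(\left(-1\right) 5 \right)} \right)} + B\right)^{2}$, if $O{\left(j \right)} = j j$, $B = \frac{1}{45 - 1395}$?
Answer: $\frac{4375690201}{1822500} \approx 2400.9$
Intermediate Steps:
$B = - \frac{1}{1350}$ ($B = \frac{1}{-1350} = - \frac{1}{1350} \approx -0.00074074$)
$O{\left(j \right)} = j^{2}$
$\left(O{\left(x{\left(\left(-1\right) 5 \right)} \right)} + B\right)^{2} = \left(7^{2} - \frac{1}{1350}\right)^{2} = \left(49 - \frac{1}{1350}\right)^{2} = \left(\frac{66149}{1350}\right)^{2} = \frac{4375690201}{1822500}$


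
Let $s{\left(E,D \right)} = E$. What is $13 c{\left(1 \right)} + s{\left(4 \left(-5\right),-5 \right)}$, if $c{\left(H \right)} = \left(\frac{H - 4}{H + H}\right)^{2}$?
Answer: $\frac{37}{4} \approx 9.25$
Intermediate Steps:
$c{\left(H \right)} = \frac{\left(-4 + H\right)^{2}}{4 H^{2}}$ ($c{\left(H \right)} = \left(\frac{-4 + H}{2 H}\right)^{2} = \frac{\left(-4 + H\right)^{2}}{4 H^{2}}$)
$13 c{\left(1 \right)} + s{\left(4 \left(-5\right),-5 \right)} = 13 \frac{\left(-4 + 1\right)^{2}}{4 \cdot 1} + 4 \left(-5\right) = 13 \cdot \frac{1}{4} \cdot 1 \left(-3\right)^{2} - 20 = 13 \cdot \frac{1}{4} \cdot 1 \cdot 9 - 20 = 13 \cdot \frac{9}{4} - 20 = \frac{117}{4} - 20 = \frac{37}{4}$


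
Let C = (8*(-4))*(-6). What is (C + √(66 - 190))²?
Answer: 36740 + 768*I*√31 ≈ 36740.0 + 4276.0*I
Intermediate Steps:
C = 192 (C = -32*(-6) = 192)
(C + √(66 - 190))² = (192 + √(66 - 190))² = (192 + √(-124))² = (192 + 2*I*√31)²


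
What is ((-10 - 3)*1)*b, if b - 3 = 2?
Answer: -65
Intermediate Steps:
b = 5 (b = 3 + 2 = 5)
((-10 - 3)*1)*b = ((-10 - 3)*1)*5 = -13*1*5 = -13*5 = -65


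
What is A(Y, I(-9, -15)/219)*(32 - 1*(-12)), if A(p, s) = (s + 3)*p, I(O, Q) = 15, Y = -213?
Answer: -2099328/73 ≈ -28758.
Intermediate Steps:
A(p, s) = p*(3 + s) (A(p, s) = (3 + s)*p = p*(3 + s))
A(Y, I(-9, -15)/219)*(32 - 1*(-12)) = (-213*(3 + 15/219))*(32 - 1*(-12)) = (-213*(3 + 15*(1/219)))*(32 + 12) = -213*(3 + 5/73)*44 = -213*224/73*44 = -47712/73*44 = -2099328/73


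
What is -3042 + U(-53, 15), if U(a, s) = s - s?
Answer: -3042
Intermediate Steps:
U(a, s) = 0
-3042 + U(-53, 15) = -3042 + 0 = -3042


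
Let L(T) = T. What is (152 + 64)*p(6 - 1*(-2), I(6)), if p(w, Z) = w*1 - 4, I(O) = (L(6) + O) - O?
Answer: 864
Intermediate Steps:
I(O) = 6 (I(O) = (6 + O) - O = 6)
p(w, Z) = -4 + w (p(w, Z) = w - 4 = -4 + w)
(152 + 64)*p(6 - 1*(-2), I(6)) = (152 + 64)*(-4 + (6 - 1*(-2))) = 216*(-4 + (6 + 2)) = 216*(-4 + 8) = 216*4 = 864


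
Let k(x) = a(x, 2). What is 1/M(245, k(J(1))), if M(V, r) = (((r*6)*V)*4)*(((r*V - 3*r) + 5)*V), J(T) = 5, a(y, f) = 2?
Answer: 1/1408906800 ≈ 7.0977e-10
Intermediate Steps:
k(x) = 2
M(V, r) = 24*r*V²*(5 - 3*r + V*r) (M(V, r) = (((6*r)*V)*4)*(((V*r - 3*r) + 5)*V) = ((6*V*r)*4)*(((-3*r + V*r) + 5)*V) = (24*V*r)*((5 - 3*r + V*r)*V) = (24*V*r)*(V*(5 - 3*r + V*r)) = 24*r*V²*(5 - 3*r + V*r))
1/M(245, k(J(1))) = 1/(24*2*245²*(5 - 3*2 + 245*2)) = 1/(24*2*60025*(5 - 6 + 490)) = 1/(24*2*60025*489) = 1/1408906800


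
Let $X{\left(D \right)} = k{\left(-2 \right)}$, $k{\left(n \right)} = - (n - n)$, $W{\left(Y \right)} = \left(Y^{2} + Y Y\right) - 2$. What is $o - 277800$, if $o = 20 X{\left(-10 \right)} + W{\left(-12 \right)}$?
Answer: $-277514$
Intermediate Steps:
$W{\left(Y \right)} = -2 + 2 Y^{2}$ ($W{\left(Y \right)} = \left(Y^{2} + Y^{2}\right) - 2 = 2 Y^{2} - 2 = -2 + 2 Y^{2}$)
$k{\left(n \right)} = 0$ ($k{\left(n \right)} = \left(-1\right) 0 = 0$)
$X{\left(D \right)} = 0$
$o = 286$ ($o = 20 \cdot 0 - \left(2 - 2 \left(-12\right)^{2}\right) = 0 + \left(-2 + 2 \cdot 144\right) = 0 + \left(-2 + 288\right) = 0 + 286 = 286$)
$o - 277800 = 286 - 277800 = -277514$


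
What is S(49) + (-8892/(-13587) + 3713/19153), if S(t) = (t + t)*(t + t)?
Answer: 833162356617/86743937 ≈ 9604.8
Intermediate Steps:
S(t) = 4*t² (S(t) = (2*t)*(2*t) = 4*t²)
S(49) + (-8892/(-13587) + 3713/19153) = 4*49² + (-8892/(-13587) + 3713/19153) = 4*2401 + (-8892*(-1/13587) + 3713*(1/19153)) = 9604 + (2964/4529 + 3713/19153) = 9604 + 73585669/86743937 = 833162356617/86743937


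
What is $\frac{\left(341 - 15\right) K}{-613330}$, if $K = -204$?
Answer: $\frac{33252}{306665} \approx 0.10843$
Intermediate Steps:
$\frac{\left(341 - 15\right) K}{-613330} = \frac{\left(341 - 15\right) \left(-204\right)}{-613330} = 326 \left(-204\right) \left(- \frac{1}{613330}\right) = \left(-66504\right) \left(- \frac{1}{613330}\right) = \frac{33252}{306665}$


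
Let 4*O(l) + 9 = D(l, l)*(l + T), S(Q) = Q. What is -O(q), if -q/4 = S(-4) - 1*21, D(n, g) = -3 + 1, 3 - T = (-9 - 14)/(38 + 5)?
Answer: 9291/172 ≈ 54.017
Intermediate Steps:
T = 152/43 (T = 3 - (-9 - 14)/(38 + 5) = 3 - (-23)/43 = 3 - 1*(-23/43) = 3 + 23/43 = 152/43 ≈ 3.5349)
D(n, g) = -2
q = 100 (q = -4*(-4 - 1*21) = -4*(-4 - 21) = -4*(-25) = 100)
O(l) = -691/172 - l/2 (O(l) = -9/4 + (-2*(l + 152/43))/4 = -9/4 + (-2*(152/43 + l))/4 = -9/4 + (-304/43 - 2*l)/4 = -9/4 + (-76/43 - l/2) = -691/172 - l/2)
-O(q) = -(-691/172 - ½*100) = -(-691/172 - 50) = -1*(-9291/172) = 9291/172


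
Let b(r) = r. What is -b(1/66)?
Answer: -1/66 ≈ -0.015152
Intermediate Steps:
-b(1/66) = -1/66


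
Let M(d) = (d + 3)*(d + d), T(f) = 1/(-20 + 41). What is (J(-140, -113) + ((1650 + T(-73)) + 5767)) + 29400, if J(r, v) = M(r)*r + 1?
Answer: -112005221/21 ≈ -5.3336e+6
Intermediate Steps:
T(f) = 1/21
M(d) = 2*d*(3 + d) (M(d) = (3 + d)*(2*d) = 2*d*(3 + d))
J(r, v) = 1 + 2*r²*(3 + r) (J(r, v) = (2*r*(3 + r))*r + 1 = 2*r²*(3 + r) + 1 = 1 + 2*r²*(3 + r))
(J(-140, -113) + ((1650 + T(-73)) + 5767)) + 29400 = ((1 + 2*(-140)²*(3 - 140)) + ((1650 + 1/21) + 5767)) + 29400 = ((1 + 2*19600*(-137)) + (34651/21 + 5767)) + 29400 = ((1 - 5370400) + 155758/21) + 29400 = (-5370399 + 155758/21) + 29400 = -112622621/21 + 29400 = -112005221/21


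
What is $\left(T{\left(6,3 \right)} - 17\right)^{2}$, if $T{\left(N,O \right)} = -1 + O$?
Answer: $225$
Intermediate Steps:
$\left(T{\left(6,3 \right)} - 17\right)^{2} = \left(\left(-1 + 3\right) - 17\right)^{2} = \left(2 - 17\right)^{2} = \left(-15\right)^{2} = 225$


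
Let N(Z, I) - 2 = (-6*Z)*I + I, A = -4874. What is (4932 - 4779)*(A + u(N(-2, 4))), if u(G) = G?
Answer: -737460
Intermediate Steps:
N(Z, I) = 2 + I - 6*I*Z (N(Z, I) = 2 + ((-6*Z)*I + I) = 2 + (-6*I*Z + I) = 2 + (I - 6*I*Z) = 2 + I - 6*I*Z)
(4932 - 4779)*(A + u(N(-2, 4))) = (4932 - 4779)*(-4874 + (2 + 4 - 6*4*(-2))) = 153*(-4874 + (2 + 4 + 48)) = 153*(-4874 + 54) = 153*(-4820) = -737460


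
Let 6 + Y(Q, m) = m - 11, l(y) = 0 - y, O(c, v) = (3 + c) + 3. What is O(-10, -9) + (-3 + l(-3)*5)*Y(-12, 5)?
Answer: -148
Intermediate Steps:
O(c, v) = 6 + c
l(y) = -y
Y(Q, m) = -17 + m (Y(Q, m) = -6 + (m - 11) = -6 + (-11 + m) = -17 + m)
O(-10, -9) + (-3 + l(-3)*5)*Y(-12, 5) = (6 - 10) + (-3 - 1*(-3)*5)*(-17 + 5) = -4 + (-3 + 3*5)*(-12) = -4 + (-3 + 15)*(-12) = -4 + 12*(-12) = -4 - 144 = -148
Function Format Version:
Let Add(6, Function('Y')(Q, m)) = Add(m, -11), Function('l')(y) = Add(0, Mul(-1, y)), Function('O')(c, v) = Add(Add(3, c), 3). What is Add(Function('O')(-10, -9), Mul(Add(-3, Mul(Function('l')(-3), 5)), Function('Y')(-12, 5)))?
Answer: -148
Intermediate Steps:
Function('O')(c, v) = Add(6, c)
Function('l')(y) = Mul(-1, y)
Function('Y')(Q, m) = Add(-17, m) (Function('Y')(Q, m) = Add(-6, Add(m, -11)) = Add(-6, Add(-11, m)) = Add(-17, m))
Add(Function('O')(-10, -9), Mul(Add(-3, Mul(Function('l')(-3), 5)), Function('Y')(-12, 5))) = Add(Add(6, -10), Mul(Add(-3, Mul(Mul(-1, -3), 5)), Add(-17, 5))) = Add(-4, Mul(Add(-3, Mul(3, 5)), -12)) = Add(-4, Mul(Add(-3, 15), -12)) = Add(-4, Mul(12, -12)) = Add(-4, -144) = -148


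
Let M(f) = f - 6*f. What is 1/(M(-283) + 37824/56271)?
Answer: 18757/26553763 ≈ 0.00070638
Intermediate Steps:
M(f) = -5*f
1/(M(-283) + 37824/56271) = 1/(-5*(-283) + 37824/56271) = 1/(1415 + 37824*(1/56271)) = 1/(1415 + 12608/18757) = 1/(26553763/18757) = 18757/26553763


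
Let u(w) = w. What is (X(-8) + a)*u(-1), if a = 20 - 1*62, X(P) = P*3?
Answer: 66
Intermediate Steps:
X(P) = 3*P
a = -42 (a = 20 - 62 = -42)
(X(-8) + a)*u(-1) = (3*(-8) - 42)*(-1) = (-24 - 42)*(-1) = -66*(-1) = 66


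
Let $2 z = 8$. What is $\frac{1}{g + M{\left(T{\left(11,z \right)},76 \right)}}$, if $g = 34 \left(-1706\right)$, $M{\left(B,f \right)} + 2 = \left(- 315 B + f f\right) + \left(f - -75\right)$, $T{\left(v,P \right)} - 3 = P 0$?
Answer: $- \frac{1}{53024} \approx -1.8859 \cdot 10^{-5}$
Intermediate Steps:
$z = 4$ ($z = \frac{1}{2} \cdot 8 = 4$)
$T{\left(v,P \right)} = 3$ ($T{\left(v,P \right)} = 3 + P 0 = 3 + 0 = 3$)
$M{\left(B,f \right)} = 73 + f + f^{2} - 315 B$ ($M{\left(B,f \right)} = -2 - \left(-75 - f + 315 B - f f\right) = -2 - \left(-75 - f - f^{2} + 315 B\right) = -2 + \left(75 + f + f^{2} - 315 B\right) = 73 + f + f^{2} - 315 B$)
$g = -58004$
$\frac{1}{g + M{\left(T{\left(11,z \right)},76 \right)}} = \frac{1}{-58004 + \left(73 + 76 + 76^{2} - 945\right)} = \frac{1}{-58004 + \left(73 + 76 + 5776 - 945\right)} = \frac{1}{-58004 + 4980} = \frac{1}{-53024} = - \frac{1}{53024}$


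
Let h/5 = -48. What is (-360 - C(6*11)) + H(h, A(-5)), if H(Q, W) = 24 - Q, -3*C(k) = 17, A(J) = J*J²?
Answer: -271/3 ≈ -90.333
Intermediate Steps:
A(J) = J³
C(k) = -17/3 (C(k) = -⅓*17 = -17/3)
h = -240 (h = 5*(-48) = -240)
(-360 - C(6*11)) + H(h, A(-5)) = (-360 - 1*(-17/3)) + (24 - 1*(-240)) = (-360 + 17/3) + (24 + 240) = -1063/3 + 264 = -271/3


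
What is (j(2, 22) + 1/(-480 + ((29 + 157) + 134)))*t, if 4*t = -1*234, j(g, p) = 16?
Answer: -299403/320 ≈ -935.63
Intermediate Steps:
t = -117/2 (t = (-1*234)/4 = (¼)*(-234) = -117/2 ≈ -58.500)
(j(2, 22) + 1/(-480 + ((29 + 157) + 134)))*t = (16 + 1/(-480 + ((29 + 157) + 134)))*(-117/2) = (16 + 1/(-480 + (186 + 134)))*(-117/2) = (16 + 1/(-480 + 320))*(-117/2) = (16 + 1/(-160))*(-117/2) = (16 - 1/160)*(-117/2) = (2559/160)*(-117/2) = -299403/320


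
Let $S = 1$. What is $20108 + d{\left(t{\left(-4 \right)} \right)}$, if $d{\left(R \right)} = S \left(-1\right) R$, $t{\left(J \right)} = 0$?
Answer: $20108$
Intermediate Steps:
$d{\left(R \right)} = - R$ ($d{\left(R \right)} = 1 \left(-1\right) R = - R$)
$20108 + d{\left(t{\left(-4 \right)} \right)} = 20108 - 0 = 20108 + 0 = 20108$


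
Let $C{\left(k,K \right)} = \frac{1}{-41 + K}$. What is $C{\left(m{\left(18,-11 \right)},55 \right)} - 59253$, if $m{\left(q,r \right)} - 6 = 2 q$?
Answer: $- \frac{829541}{14} \approx -59253.0$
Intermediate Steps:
$m{\left(q,r \right)} = 6 + 2 q$
$C{\left(m{\left(18,-11 \right)},55 \right)} - 59253 = \frac{1}{-41 + 55} - 59253 = \frac{1}{14} - 59253 = - \frac{829541}{14}$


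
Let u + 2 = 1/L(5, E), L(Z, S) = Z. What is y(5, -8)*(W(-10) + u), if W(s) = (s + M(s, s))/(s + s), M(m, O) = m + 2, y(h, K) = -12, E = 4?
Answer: 54/5 ≈ 10.800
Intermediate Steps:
M(m, O) = 2 + m
W(s) = (2 + 2*s)/(2*s) (W(s) = (s + (2 + s))/(s + s) = (2 + 2*s)/((2*s)) = (2 + 2*s)*(1/(2*s)) = (2 + 2*s)/(2*s))
u = -9/5 (u = -2 + 1/5 = -2 + ⅕ = -9/5 ≈ -1.8000)
y(5, -8)*(W(-10) + u) = -12*((1 - 10)/(-10) - 9/5) = -12*(-⅒*(-9) - 9/5) = -12*(9/10 - 9/5) = -12*(-9/10) = 54/5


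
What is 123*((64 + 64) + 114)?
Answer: 29766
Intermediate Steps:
123*((64 + 64) + 114) = 123*(128 + 114) = 123*242 = 29766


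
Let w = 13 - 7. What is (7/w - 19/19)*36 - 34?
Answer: -28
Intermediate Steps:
w = 6
(7/w - 19/19)*36 - 34 = (7/6 - 19/19)*36 - 34 = (7*(1/6) - 19*1/19)*36 - 34 = (7/6 - 1)*36 - 34 = (1/6)*36 - 34 = 6 - 34 = -28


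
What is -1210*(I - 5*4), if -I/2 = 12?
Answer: 53240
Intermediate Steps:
I = -24 (I = -2*12 = -24)
-1210*(I - 5*4) = -1210*(-24 - 5*4) = -1210*(-24 - 20) = -1210*(-44) = 53240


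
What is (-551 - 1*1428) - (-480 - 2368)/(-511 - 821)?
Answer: -659719/333 ≈ -1981.1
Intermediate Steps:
(-551 - 1*1428) - (-480 - 2368)/(-511 - 821) = (-551 - 1428) - (-2848)/(-1332) = -1979 - (-2848)*(-1)/1332 = -1979 - 1*712/333 = -1979 - 712/333 = -659719/333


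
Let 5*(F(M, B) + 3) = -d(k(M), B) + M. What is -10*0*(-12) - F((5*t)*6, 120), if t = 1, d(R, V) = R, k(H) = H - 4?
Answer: 11/5 ≈ 2.2000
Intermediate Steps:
k(H) = -4 + H
F(M, B) = -11/5 (F(M, B) = -3 + (-(-4 + M) + M)/5 = -3 + ((4 - M) + M)/5 = -3 + (⅕)*4 = -3 + ⅘ = -11/5)
-10*0*(-12) - F((5*t)*6, 120) = -10*0*(-12) - 1*(-11/5) = 0*(-12) + 11/5 = 0 + 11/5 = 11/5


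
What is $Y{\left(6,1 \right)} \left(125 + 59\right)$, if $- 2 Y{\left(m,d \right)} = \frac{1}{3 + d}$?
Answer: $-23$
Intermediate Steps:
$Y{\left(m,d \right)} = - \frac{1}{2 \left(3 + d\right)}$
$Y{\left(6,1 \right)} \left(125 + 59\right) = - \frac{1}{6 + 2 \cdot 1} \left(125 + 59\right) = - \frac{1}{6 + 2} \cdot 184 = - \frac{1}{8} \cdot 184 = \left(-1\right) \frac{1}{8} \cdot 184 = \left(- \frac{1}{8}\right) 184 = -23$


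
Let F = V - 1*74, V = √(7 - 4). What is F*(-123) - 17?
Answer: 9085 - 123*√3 ≈ 8872.0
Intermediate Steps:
V = √3 ≈ 1.7320
F = -74 + √3 (F = √3 - 1*74 = √3 - 74 = -74 + √3 ≈ -72.268)
F*(-123) - 17 = (-74 + √3)*(-123) - 17 = (9102 - 123*√3) - 17 = 9085 - 123*√3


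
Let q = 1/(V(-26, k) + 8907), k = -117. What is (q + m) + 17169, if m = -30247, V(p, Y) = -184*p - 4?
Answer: -178998585/13687 ≈ -13078.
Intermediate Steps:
V(p, Y) = -4 - 184*p
q = 1/13687 (q = 1/((-4 - 184*(-26)) + 8907) = 1/((-4 + 4784) + 8907) = 1/(4780 + 8907) = 1/13687 ≈ 7.3062e-5)
(q + m) + 17169 = (1/13687 - 30247) + 17169 = -413990688/13687 + 17169 = -178998585/13687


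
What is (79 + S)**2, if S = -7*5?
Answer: 1936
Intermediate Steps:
S = -35
(79 + S)**2 = (79 - 35)**2 = 44**2 = 1936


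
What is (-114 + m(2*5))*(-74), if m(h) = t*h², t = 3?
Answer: -13764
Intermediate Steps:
m(h) = 3*h²
(-114 + m(2*5))*(-74) = (-114 + 3*(2*5)²)*(-74) = (-114 + 3*10²)*(-74) = (-114 + 3*100)*(-74) = (-114 + 300)*(-74) = 186*(-74) = -13764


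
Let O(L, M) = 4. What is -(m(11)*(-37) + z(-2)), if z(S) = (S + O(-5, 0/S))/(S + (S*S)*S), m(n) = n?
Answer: 2036/5 ≈ 407.20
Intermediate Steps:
z(S) = (4 + S)/(S + S**3) (z(S) = (S + 4)/(S + (S*S)*S) = (4 + S)/(S + S**2*S) = (4 + S)/(S + S**3))
-(m(11)*(-37) + z(-2)) = -(11*(-37) + (4 - 2)/(-2 + (-2)**3)) = -(-407 + 2/(-2 - 8)) = -(-407 + 2/(-10)) = -(-407 - 1/10*2) = -(-407 - 1/5) = -1*(-2036/5) = 2036/5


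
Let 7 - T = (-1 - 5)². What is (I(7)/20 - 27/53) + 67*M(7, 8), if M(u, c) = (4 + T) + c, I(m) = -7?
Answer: -1208251/1060 ≈ -1139.9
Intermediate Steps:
T = -29 (T = 7 - (-1 - 5)² = 7 - 1*(-6)² = 7 - 1*36 = 7 - 36 = -29)
M(u, c) = -25 + c (M(u, c) = (4 - 29) + c = -25 + c)
(I(7)/20 - 27/53) + 67*M(7, 8) = (-7/20 - 27/53) + 67*(-25 + 8) = (-7*1/20 - 27*1/53) + 67*(-17) = (-7/20 - 27/53) - 1139 = -911/1060 - 1139 = -1208251/1060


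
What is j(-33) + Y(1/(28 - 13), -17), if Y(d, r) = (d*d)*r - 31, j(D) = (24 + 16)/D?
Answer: -79912/2475 ≈ -32.288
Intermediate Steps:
j(D) = 40/D
Y(d, r) = -31 + r*d² (Y(d, r) = d²*r - 31 = r*d² - 31 = -31 + r*d²)
j(-33) + Y(1/(28 - 13), -17) = 40/(-33) + (-31 - 17/(28 - 13)²) = 40*(-1/33) + (-31 - 17*(1/15)²) = -40/33 + (-31 - 17*(1/15)²) = -40/33 + (-31 - 17*1/225) = -40/33 + (-31 - 17/225) = -40/33 - 6992/225 = -79912/2475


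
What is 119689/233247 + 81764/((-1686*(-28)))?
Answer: 98101135/43694938 ≈ 2.2451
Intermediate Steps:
119689/233247 + 81764/((-1686*(-28))) = 119689*(1/233247) + 81764/47208 = 119689/233247 + 81764*(1/47208) = 119689/233247 + 20441/11802 = 98101135/43694938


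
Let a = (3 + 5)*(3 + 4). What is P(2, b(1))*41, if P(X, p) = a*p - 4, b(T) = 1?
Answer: 2132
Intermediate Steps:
a = 56 (a = 8*7 = 56)
P(X, p) = -4 + 56*p (P(X, p) = 56*p - 4 = -4 + 56*p)
P(2, b(1))*41 = (-4 + 56*1)*41 = (-4 + 56)*41 = 52*41 = 2132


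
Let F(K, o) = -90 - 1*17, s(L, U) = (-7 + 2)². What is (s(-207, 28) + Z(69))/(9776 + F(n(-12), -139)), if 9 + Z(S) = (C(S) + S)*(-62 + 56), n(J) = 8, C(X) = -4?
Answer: -34/879 ≈ -0.038680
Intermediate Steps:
s(L, U) = 25 (s(L, U) = (-5)² = 25)
F(K, o) = -107 (F(K, o) = -90 - 17 = -107)
Z(S) = 15 - 6*S (Z(S) = -9 + (-4 + S)*(-62 + 56) = -9 + (-4 + S)*(-6) = -9 + (24 - 6*S) = 15 - 6*S)
(s(-207, 28) + Z(69))/(9776 + F(n(-12), -139)) = (25 + (15 - 6*69))/(9776 - 107) = (25 + (15 - 414))/9669 = (25 - 399)*(1/9669) = -374*1/9669 = -34/879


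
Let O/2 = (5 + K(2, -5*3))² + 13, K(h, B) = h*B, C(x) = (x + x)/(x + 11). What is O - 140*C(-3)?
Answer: 1381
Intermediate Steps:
C(x) = 2*x/(11 + x) (C(x) = (2*x)/(11 + x) = 2*x/(11 + x))
K(h, B) = B*h
O = 1276 (O = 2*((5 - 5*3*2)² + 13) = 2*((5 - 15*2)² + 13) = 2*((5 - 30)² + 13) = 2*((-25)² + 13) = 2*(625 + 13) = 2*638 = 1276)
O - 140*C(-3) = 1276 - 280*(-3)/(11 - 3) = 1276 - 280*(-3)/8 = 1276 - 140*(-¾) = 1276 + 105 = 1381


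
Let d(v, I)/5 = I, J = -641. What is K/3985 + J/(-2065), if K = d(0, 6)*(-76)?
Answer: -430763/1645805 ≈ -0.26173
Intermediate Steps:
d(v, I) = 5*I
K = -2280 (K = (5*6)*(-76) = 30*(-76) = -2280)
K/3985 + J/(-2065) = -2280/3985 - 641/(-2065) = -2280*1/3985 - 641*(-1/2065) = -456/797 + 641/2065 = -430763/1645805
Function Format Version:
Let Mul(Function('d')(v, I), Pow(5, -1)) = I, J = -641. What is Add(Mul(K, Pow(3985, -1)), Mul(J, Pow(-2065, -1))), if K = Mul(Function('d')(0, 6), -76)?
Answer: Rational(-430763, 1645805) ≈ -0.26173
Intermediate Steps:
Function('d')(v, I) = Mul(5, I)
K = -2280 (K = Mul(Mul(5, 6), -76) = Mul(30, -76) = -2280)
Add(Mul(K, Pow(3985, -1)), Mul(J, Pow(-2065, -1))) = Add(Mul(-2280, Pow(3985, -1)), Mul(-641, Pow(-2065, -1))) = Add(Mul(-2280, Rational(1, 3985)), Mul(-641, Rational(-1, 2065))) = Add(Rational(-456, 797), Rational(641, 2065)) = Rational(-430763, 1645805)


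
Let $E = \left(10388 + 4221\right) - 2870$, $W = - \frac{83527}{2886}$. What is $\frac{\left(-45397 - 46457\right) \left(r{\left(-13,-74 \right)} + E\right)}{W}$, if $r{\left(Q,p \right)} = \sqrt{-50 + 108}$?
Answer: $\frac{3111899069916}{83527} + \frac{265090644 \sqrt{58}}{83527} \approx 3.728 \cdot 10^{7}$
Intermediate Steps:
$W = - \frac{83527}{2886}$ ($W = \left(-83527\right) \frac{1}{2886} = - \frac{83527}{2886} \approx -28.942$)
$r{\left(Q,p \right)} = \sqrt{58}$
$E = 11739$ ($E = 14609 - 2870 = 11739$)
$\frac{\left(-45397 - 46457\right) \left(r{\left(-13,-74 \right)} + E\right)}{W} = \frac{\left(-45397 - 46457\right) \left(\sqrt{58} + 11739\right)}{- \frac{83527}{2886}} = - 91854 \left(11739 + \sqrt{58}\right) \left(- \frac{2886}{83527}\right) = \left(-1078274106 - 91854 \sqrt{58}\right) \left(- \frac{2886}{83527}\right) = \frac{3111899069916}{83527} + \frac{265090644 \sqrt{58}}{83527}$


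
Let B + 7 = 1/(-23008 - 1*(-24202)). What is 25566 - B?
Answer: 30534161/1194 ≈ 25573.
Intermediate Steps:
B = -8357/1194 (B = -7 + 1/(-23008 - 1*(-24202)) = -7 + 1/(-23008 + 24202) = -7 + 1/1194 = -8357/1194 ≈ -6.9992)
25566 - B = 25566 - 1*(-8357/1194) = 25566 + 8357/1194 = 30534161/1194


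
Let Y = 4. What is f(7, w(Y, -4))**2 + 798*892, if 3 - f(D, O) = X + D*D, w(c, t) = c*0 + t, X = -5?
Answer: 713497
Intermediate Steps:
w(c, t) = t (w(c, t) = 0 + t = t)
f(D, O) = 8 - D**2 (f(D, O) = 3 - (-5 + D*D) = 3 - (-5 + D**2) = 3 + (5 - D**2) = 8 - D**2)
f(7, w(Y, -4))**2 + 798*892 = (8 - 1*7**2)**2 + 798*892 = (8 - 1*49)**2 + 711816 = (8 - 49)**2 + 711816 = (-41)**2 + 711816 = 1681 + 711816 = 713497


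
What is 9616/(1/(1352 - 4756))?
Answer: -32732864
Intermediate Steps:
9616/(1/(1352 - 4756)) = 9616/(1/(-3404)) = 9616/(-1/3404) = 9616*(-3404) = -32732864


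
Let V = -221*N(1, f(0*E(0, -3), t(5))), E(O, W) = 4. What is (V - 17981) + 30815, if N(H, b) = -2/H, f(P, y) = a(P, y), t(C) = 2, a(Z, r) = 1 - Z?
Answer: 13276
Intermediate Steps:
f(P, y) = 1 - P
V = 442 (V = -(-442)/1 = -(-442) = -221*(-2) = 442)
(V - 17981) + 30815 = (442 - 17981) + 30815 = -17539 + 30815 = 13276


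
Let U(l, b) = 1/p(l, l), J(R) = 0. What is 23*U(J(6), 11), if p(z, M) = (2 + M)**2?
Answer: 23/4 ≈ 5.7500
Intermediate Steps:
U(l, b) = (2 + l)**(-2) (U(l, b) = 1/((2 + l)**2) = (2 + l)**(-2))
23*U(J(6), 11) = 23/(2 + 0)**2 = 23/2**2 = 23*(1/4) = 23/4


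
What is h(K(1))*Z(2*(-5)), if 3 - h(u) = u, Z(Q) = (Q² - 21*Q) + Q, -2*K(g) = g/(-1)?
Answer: 750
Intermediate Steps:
K(g) = g/2 (K(g) = -g/(2*(-1)) = -g*(-1)/2 = -(-1)*g/2 = g/2)
Z(Q) = Q² - 20*Q
h(u) = 3 - u
h(K(1))*Z(2*(-5)) = (3 - 1/2)*((2*(-5))*(-20 + 2*(-5))) = (3 - 1*½)*(-10*(-20 - 10)) = (3 - ½)*(-10*(-30)) = (5/2)*300 = 750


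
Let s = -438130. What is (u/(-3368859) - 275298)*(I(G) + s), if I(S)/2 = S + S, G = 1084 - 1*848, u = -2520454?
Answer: 405462745316898208/3368859 ≈ 1.2036e+11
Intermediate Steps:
G = 236 (G = 1084 - 848 = 236)
I(S) = 4*S (I(S) = 2*(S + S) = 2*(2*S) = 4*S)
(u/(-3368859) - 275298)*(I(G) + s) = (-2520454/(-3368859) - 275298)*(4*236 - 438130) = (-2520454*(-1/3368859) - 275298)*(944 - 438130) = (2520454/3368859 - 275298)*(-437186) = -927437624528/3368859*(-437186) = 405462745316898208/3368859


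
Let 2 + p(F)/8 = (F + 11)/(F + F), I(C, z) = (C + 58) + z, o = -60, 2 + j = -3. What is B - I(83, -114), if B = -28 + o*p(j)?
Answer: 1193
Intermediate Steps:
j = -5 (j = -2 - 3 = -5)
I(C, z) = 58 + C + z (I(C, z) = (58 + C) + z = 58 + C + z)
p(F) = -16 + 4*(11 + F)/F (p(F) = -16 + 8*((F + 11)/(F + F)) = -16 + 8*((11 + F)/((2*F))) = -16 + 8*((11 + F)*(1/(2*F))) = -16 + 8*((11 + F)/(2*F)) = -16 + 4*(11 + F)/F)
B = 1220 (B = -28 - 60*(-12 + 44/(-5)) = -28 - 60*(-12 + 44*(-⅕)) = -28 - 60*(-12 - 44/5) = -28 - 60*(-104/5) = -28 + 1248 = 1220)
B - I(83, -114) = 1220 - (58 + 83 - 114) = 1220 - 1*27 = 1220 - 27 = 1193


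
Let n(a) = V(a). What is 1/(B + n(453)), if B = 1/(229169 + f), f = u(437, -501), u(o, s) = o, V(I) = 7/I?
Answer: 104011518/1607695 ≈ 64.696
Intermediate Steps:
n(a) = 7/a
f = 437
B = 1/229606 (B = 1/(229169 + 437) = 1/229606 ≈ 4.3553e-6)
1/(B + n(453)) = 1/(1/229606 + 7/453) = 1/(1607695/104011518) = 104011518/1607695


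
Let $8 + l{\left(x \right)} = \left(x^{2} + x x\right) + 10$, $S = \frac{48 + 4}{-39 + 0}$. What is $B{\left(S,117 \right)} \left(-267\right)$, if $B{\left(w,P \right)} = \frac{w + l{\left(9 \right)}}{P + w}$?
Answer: $- \frac{130296}{347} \approx -375.49$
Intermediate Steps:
$S = - \frac{4}{3}$ ($S = \frac{52}{-39} = 52 \left(- \frac{1}{39}\right) = - \frac{4}{3} \approx -1.3333$)
$l{\left(x \right)} = 2 + 2 x^{2}$ ($l{\left(x \right)} = -8 + \left(\left(x^{2} + x x\right) + 10\right) = -8 + \left(\left(x^{2} + x^{2}\right) + 10\right) = -8 + \left(2 x^{2} + 10\right) = -8 + \left(10 + 2 x^{2}\right) = 2 + 2 x^{2}$)
$B{\left(w,P \right)} = \frac{164 + w}{P + w}$ ($B{\left(w,P \right)} = \frac{w + \left(2 + 2 \cdot 9^{2}\right)}{P + w} = \frac{w + \left(2 + 2 \cdot 81\right)}{P + w} = \frac{w + \left(2 + 162\right)}{P + w} = \frac{w + 164}{P + w} = \frac{164 + w}{P + w}$)
$B{\left(S,117 \right)} \left(-267\right) = \frac{164 - \frac{4}{3}}{117 - \frac{4}{3}} \left(-267\right) = \frac{1}{\frac{347}{3}} \cdot \frac{488}{3} \left(-267\right) = \frac{3}{347} \cdot \frac{488}{3} \left(-267\right) = \frac{488}{347} \left(-267\right) = - \frac{130296}{347}$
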